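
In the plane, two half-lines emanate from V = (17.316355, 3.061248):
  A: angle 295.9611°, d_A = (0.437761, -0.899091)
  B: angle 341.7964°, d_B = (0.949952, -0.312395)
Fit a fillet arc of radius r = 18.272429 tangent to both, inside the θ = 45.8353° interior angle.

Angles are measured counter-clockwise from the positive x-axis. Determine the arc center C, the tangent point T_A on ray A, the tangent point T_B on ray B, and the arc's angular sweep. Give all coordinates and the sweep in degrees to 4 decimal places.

center=(52.6649,-27.7983) T_A=(36.2363,-35.7973) T_B=(58.3731,-10.4404) sweep=134.1647

bisector direction at 318.8788° = (0.753320,-0.657655)
center distance |VC| = r/sin(θ/2) = 18.272429/sin(22.9176°) = 46.923645
C = V + |VC|·bis = (52.6649,-27.7983)
T_A = V + ((C−V)·d_A)·d_A = V + 43.2198·d_A = (36.2363,-35.7973)
T_B = V + ((C−V)·d_B)·d_B = V + 43.2198·d_B = (58.3731,-10.4404)
sweep = 180° − θ = 134.1647°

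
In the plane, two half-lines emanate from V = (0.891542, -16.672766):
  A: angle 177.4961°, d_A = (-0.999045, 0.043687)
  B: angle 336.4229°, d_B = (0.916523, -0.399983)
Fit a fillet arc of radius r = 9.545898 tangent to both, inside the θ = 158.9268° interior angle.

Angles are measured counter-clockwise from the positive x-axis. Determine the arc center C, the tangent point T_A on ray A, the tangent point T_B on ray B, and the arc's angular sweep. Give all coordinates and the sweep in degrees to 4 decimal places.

center=(-1.2993,-26.1320) T_A=(-0.8823,-16.5952) T_B=(2.5189,-17.3829) sweep=21.0732

bisector direction at 256.9595° = (-0.225640,-0.974211)
center distance |VC| = r/sin(θ/2) = 9.545898/sin(79.4634°) = 9.709619
C = V + |VC|·bis = (-1.2993,-26.1320)
T_A = V + ((C−V)·d_A)·d_A = V + 1.7755·d_A = (-0.8823,-16.5952)
T_B = V + ((C−V)·d_B)·d_B = V + 1.7755·d_B = (2.5189,-17.3829)
sweep = 180° − θ = 21.0732°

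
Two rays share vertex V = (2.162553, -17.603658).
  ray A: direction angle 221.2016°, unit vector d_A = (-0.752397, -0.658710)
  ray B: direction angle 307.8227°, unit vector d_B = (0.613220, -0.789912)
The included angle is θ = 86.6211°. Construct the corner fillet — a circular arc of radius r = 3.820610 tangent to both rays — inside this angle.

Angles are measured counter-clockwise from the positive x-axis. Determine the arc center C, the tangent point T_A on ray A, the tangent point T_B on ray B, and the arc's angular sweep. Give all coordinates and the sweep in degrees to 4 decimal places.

center=(1.6299,-23.1479) T_A=(-0.8868,-20.2733) T_B=(4.6478,-20.8050) sweep=93.3789

bisector direction at 264.5122° = (-0.095635,-0.995417)
center distance |VC| = r/sin(θ/2) = 3.820610/sin(43.3105°) = 5.569789
C = V + |VC|·bis = (1.6299,-23.1479)
T_A = V + ((C−V)·d_A)·d_A = V + 4.0528·d_A = (-0.8868,-20.2733)
T_B = V + ((C−V)·d_B)·d_B = V + 4.0528·d_B = (4.6478,-20.8050)
sweep = 180° − θ = 93.3789°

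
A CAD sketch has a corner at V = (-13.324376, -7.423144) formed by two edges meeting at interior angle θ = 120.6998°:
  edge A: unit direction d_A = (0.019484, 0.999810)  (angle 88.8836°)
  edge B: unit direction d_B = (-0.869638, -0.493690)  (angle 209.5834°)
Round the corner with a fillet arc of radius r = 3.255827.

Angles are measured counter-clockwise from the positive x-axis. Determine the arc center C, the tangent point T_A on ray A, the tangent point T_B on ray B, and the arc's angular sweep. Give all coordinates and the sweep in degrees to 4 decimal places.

bisector direction at 149.2335° = (-0.859259,0.511541)
center distance |VC| = r/sin(θ/2) = 3.255827/sin(60.3499°) = 3.746366
C = V + |VC|·bis = (-16.5435,-5.5067)
T_A = V + ((C−V)·d_A)·d_A = V + 1.8533·d_A = (-13.2883,-5.5702)
T_B = V + ((C−V)·d_B)·d_B = V + 1.8533·d_B = (-14.9361,-8.3381)
sweep = 180° − θ = 59.3002°

center=(-16.5435,-5.5067) T_A=(-13.2883,-5.5702) T_B=(-14.9361,-8.3381) sweep=59.3002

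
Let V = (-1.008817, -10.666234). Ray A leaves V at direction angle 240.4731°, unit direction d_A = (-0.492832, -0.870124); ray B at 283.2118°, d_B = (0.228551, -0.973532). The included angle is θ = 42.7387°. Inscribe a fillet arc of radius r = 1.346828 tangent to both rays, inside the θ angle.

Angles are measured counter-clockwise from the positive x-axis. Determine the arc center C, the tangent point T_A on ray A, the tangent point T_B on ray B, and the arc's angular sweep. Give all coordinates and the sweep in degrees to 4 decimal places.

bisector direction at 261.8425° = (-0.141896,-0.989882)
center distance |VC| = r/sin(θ/2) = 1.346828/sin(21.3694°) = 3.696232
C = V + |VC|·bis = (-1.5333,-14.3251)
T_A = V + ((C−V)·d_A)·d_A = V + 3.4421·d_A = (-2.7052,-13.6613)
T_B = V + ((C−V)·d_B)·d_B = V + 3.4421·d_B = (-0.2221,-14.0172)
sweep = 180° − θ = 137.2613°

center=(-1.5333,-14.3251) T_A=(-2.7052,-13.6613) T_B=(-0.2221,-14.0172) sweep=137.2613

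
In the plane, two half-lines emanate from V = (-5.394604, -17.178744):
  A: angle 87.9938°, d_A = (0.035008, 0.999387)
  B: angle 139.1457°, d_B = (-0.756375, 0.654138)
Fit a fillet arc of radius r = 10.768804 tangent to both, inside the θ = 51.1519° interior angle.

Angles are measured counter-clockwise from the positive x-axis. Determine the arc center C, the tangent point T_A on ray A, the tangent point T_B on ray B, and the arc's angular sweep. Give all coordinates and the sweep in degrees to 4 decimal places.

bisector direction at 113.5697° = (-0.399865,0.916574)
center distance |VC| = r/sin(θ/2) = 10.768804/sin(25.5759°) = 24.944696
C = V + |VC|·bis = (-15.3691,5.6849)
T_A = V + ((C−V)·d_A)·d_A = V + 22.5005·d_A = (-4.6069,5.3079)
T_B = V + ((C−V)·d_B)·d_B = V + 22.5005·d_B = (-22.4134,-2.4603)
sweep = 180° − θ = 128.8481°

center=(-15.3691,5.6849) T_A=(-4.6069,5.3079) T_B=(-22.4134,-2.4603) sweep=128.8481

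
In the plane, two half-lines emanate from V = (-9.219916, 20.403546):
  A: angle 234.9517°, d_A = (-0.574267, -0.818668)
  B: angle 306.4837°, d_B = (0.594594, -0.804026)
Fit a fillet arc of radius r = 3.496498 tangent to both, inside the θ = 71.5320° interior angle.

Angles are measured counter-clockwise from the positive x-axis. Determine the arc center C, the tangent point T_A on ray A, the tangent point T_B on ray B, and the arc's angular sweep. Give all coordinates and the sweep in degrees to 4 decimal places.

center=(-9.1450,14.4217) T_A=(-12.0075,16.4297) T_B=(-6.3337,16.5007) sweep=108.4680

bisector direction at 270.7177° = (0.012526,-0.999922)
center distance |VC| = r/sin(θ/2) = 3.496498/sin(35.7660°) = 5.982275
C = V + |VC|·bis = (-9.1450,14.4217)
T_A = V + ((C−V)·d_A)·d_A = V + 4.8541·d_A = (-12.0075,16.4297)
T_B = V + ((C−V)·d_B)·d_B = V + 4.8541·d_B = (-6.3337,16.5007)
sweep = 180° − θ = 108.4680°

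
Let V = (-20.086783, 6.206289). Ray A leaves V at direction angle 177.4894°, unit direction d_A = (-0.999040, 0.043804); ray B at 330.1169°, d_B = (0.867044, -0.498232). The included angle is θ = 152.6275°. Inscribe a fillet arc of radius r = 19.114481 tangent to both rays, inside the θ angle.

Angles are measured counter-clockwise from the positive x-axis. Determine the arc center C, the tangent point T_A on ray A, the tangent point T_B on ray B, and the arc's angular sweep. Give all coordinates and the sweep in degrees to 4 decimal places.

center=(-25.5744,-12.6859) T_A=(-24.7371,6.4102) T_B=(-16.0509,3.8871) sweep=27.3725

bisector direction at 253.8031° = (-0.278938,-0.960309)
center distance |VC| = r/sin(θ/2) = 19.114481/sin(76.3137°) = 19.673080
C = V + |VC|·bis = (-25.5744,-12.6859)
T_A = V + ((C−V)·d_A)·d_A = V + 4.6547·d_A = (-24.7371,6.4102)
T_B = V + ((C−V)·d_B)·d_B = V + 4.6547·d_B = (-16.0509,3.8871)
sweep = 180° − θ = 27.3725°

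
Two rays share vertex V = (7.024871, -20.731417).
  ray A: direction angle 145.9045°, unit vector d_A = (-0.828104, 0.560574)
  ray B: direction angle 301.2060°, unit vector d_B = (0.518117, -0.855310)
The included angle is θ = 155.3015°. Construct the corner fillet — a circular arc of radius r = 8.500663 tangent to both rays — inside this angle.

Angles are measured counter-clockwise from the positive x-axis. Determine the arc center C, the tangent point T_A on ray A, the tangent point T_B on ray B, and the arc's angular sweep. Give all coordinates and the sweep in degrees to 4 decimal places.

center=(0.7184,-26.7276) T_A=(5.4837,-19.6881) T_B=(7.9891,-22.3232) sweep=24.6985

bisector direction at 223.5553° = (-0.724710,-0.689054)
center distance |VC| = r/sin(θ/2) = 8.500663/sin(77.6508°) = 8.702009
C = V + |VC|·bis = (0.7184,-26.7276)
T_A = V + ((C−V)·d_A)·d_A = V + 1.8611·d_A = (5.4837,-19.6881)
T_B = V + ((C−V)·d_B)·d_B = V + 1.8611·d_B = (7.9891,-22.3232)
sweep = 180° − θ = 24.6985°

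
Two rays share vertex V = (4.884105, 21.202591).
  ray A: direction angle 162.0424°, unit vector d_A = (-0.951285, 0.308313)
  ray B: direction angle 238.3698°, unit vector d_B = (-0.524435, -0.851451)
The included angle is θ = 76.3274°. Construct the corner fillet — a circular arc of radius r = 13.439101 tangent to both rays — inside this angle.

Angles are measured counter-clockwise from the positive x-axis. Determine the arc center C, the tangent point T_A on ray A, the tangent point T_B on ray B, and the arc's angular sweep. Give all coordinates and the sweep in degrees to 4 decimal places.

bisector direction at 200.2061° = (-0.938456,-0.345398)
center distance |VC| = r/sin(θ/2) = 13.439101/sin(38.1637°) = 21.749272
C = V + |VC|·bis = (-15.5266,13.6904)
T_A = V + ((C−V)·d_A)·d_A = V + 17.1003·d_A = (-11.3832,26.4748)
T_B = V + ((C−V)·d_B)·d_B = V + 17.1003·d_B = (-4.0839,6.6425)
sweep = 180° − θ = 103.6726°

center=(-15.5266,13.6904) T_A=(-11.3832,26.4748) T_B=(-4.0839,6.6425) sweep=103.6726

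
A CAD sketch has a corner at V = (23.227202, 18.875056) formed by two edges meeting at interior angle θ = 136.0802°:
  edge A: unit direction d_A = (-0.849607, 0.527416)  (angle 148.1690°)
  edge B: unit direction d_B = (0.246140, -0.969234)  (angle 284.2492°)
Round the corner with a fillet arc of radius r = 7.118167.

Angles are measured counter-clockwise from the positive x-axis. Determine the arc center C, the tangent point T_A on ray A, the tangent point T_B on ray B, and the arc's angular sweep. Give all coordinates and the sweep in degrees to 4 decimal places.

center=(17.0345,14.3412) T_A=(20.7887,20.3888) T_B=(23.9337,16.0932) sweep=43.9198

bisector direction at 216.2091° = (-0.806866,-0.590734)
center distance |VC| = r/sin(θ/2) = 7.118167/sin(68.0401°) = 7.675022
C = V + |VC|·bis = (17.0345,14.3412)
T_A = V + ((C−V)·d_A)·d_A = V + 2.8701·d_A = (20.7887,20.3888)
T_B = V + ((C−V)·d_B)·d_B = V + 2.8701·d_B = (23.9337,16.0932)
sweep = 180° − θ = 43.9198°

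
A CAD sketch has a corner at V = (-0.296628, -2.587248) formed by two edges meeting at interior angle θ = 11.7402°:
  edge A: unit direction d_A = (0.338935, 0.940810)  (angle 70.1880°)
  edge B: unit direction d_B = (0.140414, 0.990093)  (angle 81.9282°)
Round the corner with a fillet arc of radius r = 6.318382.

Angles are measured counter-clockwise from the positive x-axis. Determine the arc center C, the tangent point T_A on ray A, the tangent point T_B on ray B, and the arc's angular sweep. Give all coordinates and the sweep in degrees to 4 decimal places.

bisector direction at 76.0581° = (0.240938,0.970541)
center distance |VC| = r/sin(θ/2) = 6.318382/sin(5.8701°) = 61.779308
C = V + |VC|·bis = (14.5883,57.3721)
T_A = V + ((C−V)·d_A)·d_A = V + 61.4554·d_A = (20.5327,55.2306)
T_B = V + ((C−V)·d_B)·d_B = V + 61.4554·d_B = (8.3326,58.2593)
sweep = 180° − θ = 168.2598°

center=(14.5883,57.3721) T_A=(20.5327,55.2306) T_B=(8.3326,58.2593) sweep=168.2598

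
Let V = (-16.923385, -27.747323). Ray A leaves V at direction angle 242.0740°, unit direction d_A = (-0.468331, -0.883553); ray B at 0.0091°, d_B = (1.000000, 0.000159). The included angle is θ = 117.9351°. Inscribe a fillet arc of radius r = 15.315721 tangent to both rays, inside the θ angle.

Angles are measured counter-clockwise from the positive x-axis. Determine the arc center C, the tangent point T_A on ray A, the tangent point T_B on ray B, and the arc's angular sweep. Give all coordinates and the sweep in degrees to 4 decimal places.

center=(-7.7065,-43.0616) T_A=(-21.2388,-35.8888) T_B=(-7.7090,-27.7459) sweep=62.0649

bisector direction at 301.0415° = (0.515660,-0.856794)
center distance |VC| = r/sin(θ/2) = 15.315721/sin(58.9676°) = 17.873917
C = V + |VC|·bis = (-7.7065,-43.0616)
T_A = V + ((C−V)·d_A)·d_A = V + 9.2144·d_A = (-21.2388,-35.8888)
T_B = V + ((C−V)·d_B)·d_B = V + 9.2144·d_B = (-7.7090,-27.7459)
sweep = 180° − θ = 62.0649°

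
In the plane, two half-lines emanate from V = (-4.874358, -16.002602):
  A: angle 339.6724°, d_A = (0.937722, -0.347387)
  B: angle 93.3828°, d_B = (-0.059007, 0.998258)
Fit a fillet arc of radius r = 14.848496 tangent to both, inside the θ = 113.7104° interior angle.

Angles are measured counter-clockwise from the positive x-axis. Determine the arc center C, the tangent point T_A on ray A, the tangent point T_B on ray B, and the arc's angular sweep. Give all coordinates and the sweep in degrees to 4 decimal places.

bisector direction at 36.5276° = (0.803570,0.595210)
center distance |VC| = r/sin(θ/2) = 14.848496/sin(56.8552°) = 17.733963
C = V + |VC|·bis = (9.3761,-5.4472)
T_A = V + ((C−V)·d_A)·d_A = V + 9.6962·d_A = (4.2179,-19.3709)
T_B = V + ((C−V)·d_B)·d_B = V + 9.6962·d_B = (-5.4465,-6.3233)
sweep = 180° − θ = 66.2896°

center=(9.3761,-5.4472) T_A=(4.2179,-19.3709) T_B=(-5.4465,-6.3233) sweep=66.2896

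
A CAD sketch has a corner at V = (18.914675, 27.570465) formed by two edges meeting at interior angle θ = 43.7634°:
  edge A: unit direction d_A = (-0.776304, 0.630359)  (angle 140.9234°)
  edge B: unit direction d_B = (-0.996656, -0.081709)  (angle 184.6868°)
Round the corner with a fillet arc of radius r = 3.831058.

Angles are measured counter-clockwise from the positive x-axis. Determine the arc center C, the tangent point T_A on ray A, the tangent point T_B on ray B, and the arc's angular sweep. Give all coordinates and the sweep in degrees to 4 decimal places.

bisector direction at 162.8051° = (-0.955305,0.295623)
center distance |VC| = r/sin(θ/2) = 3.831058/sin(21.8817°) = 10.279437
C = V + |VC|·bis = (9.0947,30.6093)
T_A = V + ((C−V)·d_A)·d_A = V + 9.5389·d_A = (11.5096,33.5834)
T_B = V + ((C−V)·d_B)·d_B = V + 9.5389·d_B = (9.4077,26.7911)
sweep = 180° − θ = 136.2366°

center=(9.0947,30.6093) T_A=(11.5096,33.5834) T_B=(9.4077,26.7911) sweep=136.2366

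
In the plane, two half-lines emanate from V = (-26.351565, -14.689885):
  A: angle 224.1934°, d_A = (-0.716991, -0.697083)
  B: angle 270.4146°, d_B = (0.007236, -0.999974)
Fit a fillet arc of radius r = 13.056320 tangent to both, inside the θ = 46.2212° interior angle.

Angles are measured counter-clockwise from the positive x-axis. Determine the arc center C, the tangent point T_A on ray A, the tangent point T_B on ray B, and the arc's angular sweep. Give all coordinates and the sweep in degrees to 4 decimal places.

bisector direction at 247.3040° = (-0.385842,-0.922565)
center distance |VC| = r/sin(θ/2) = 13.056320/sin(23.1106°) = 33.263892
C = V + |VC|·bis = (-39.1862,-45.3780)
T_A = V + ((C−V)·d_A)·d_A = V + 30.5944·d_A = (-48.2875,-36.0167)
T_B = V + ((C−V)·d_B)·d_B = V + 30.5944·d_B = (-26.1302,-45.2835)
sweep = 180° − θ = 133.7788°

center=(-39.1862,-45.3780) T_A=(-48.2875,-36.0167) T_B=(-26.1302,-45.2835) sweep=133.7788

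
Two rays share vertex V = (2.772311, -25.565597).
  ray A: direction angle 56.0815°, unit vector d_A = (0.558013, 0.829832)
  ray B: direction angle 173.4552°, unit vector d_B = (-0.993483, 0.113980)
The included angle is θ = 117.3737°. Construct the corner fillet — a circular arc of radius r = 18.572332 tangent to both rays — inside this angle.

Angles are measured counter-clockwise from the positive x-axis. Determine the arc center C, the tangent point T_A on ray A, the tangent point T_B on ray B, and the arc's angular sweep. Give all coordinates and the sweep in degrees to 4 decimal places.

center=(-6.3352,-5.8266) T_A=(9.0767,-16.1902) T_B=(-8.4521,-24.2779) sweep=62.6263

bisector direction at 114.7683° = (-0.418951,0.908009)
center distance |VC| = r/sin(θ/2) = 18.572332/sin(58.6868°) = 21.738817
C = V + |VC|·bis = (-6.3352,-5.8266)
T_A = V + ((C−V)·d_A)·d_A = V + 11.2980·d_A = (9.0767,-16.1902)
T_B = V + ((C−V)·d_B)·d_B = V + 11.2980·d_B = (-8.4521,-24.2779)
sweep = 180° − θ = 62.6263°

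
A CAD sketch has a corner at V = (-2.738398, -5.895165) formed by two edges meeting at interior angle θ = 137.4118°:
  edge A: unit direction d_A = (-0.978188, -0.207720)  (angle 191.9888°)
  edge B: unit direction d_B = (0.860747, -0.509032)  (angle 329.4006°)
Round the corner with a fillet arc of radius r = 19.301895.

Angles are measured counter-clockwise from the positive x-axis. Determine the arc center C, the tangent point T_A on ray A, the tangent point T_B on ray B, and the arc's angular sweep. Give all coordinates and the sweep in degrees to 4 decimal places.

center=(-6.0881,-26.3388) T_A=(-10.0975,-7.4579) T_B=(3.7372,-9.7247) sweep=42.5882

bisector direction at 260.6947° = (-0.161695,-0.986841)
center distance |VC| = r/sin(θ/2) = 19.301895/sin(68.7059°) = 20.716220
C = V + |VC|·bis = (-6.0881,-26.3388)
T_A = V + ((C−V)·d_A)·d_A = V + 7.5232·d_A = (-10.0975,-7.4579)
T_B = V + ((C−V)·d_B)·d_B = V + 7.5232·d_B = (3.7372,-9.7247)
sweep = 180° − θ = 42.5882°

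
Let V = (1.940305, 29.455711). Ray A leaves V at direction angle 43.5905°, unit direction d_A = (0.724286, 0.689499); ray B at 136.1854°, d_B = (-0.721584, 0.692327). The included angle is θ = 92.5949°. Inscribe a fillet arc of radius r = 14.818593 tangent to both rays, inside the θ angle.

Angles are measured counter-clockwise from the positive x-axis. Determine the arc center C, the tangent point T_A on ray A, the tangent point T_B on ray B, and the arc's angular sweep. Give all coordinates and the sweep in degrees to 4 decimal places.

center=(1.9804,49.9535) T_A=(12.1978,39.2206) T_B=(-8.2789,39.2606) sweep=87.4051

bisector direction at 89.8879° = (0.001956,0.999998)
center distance |VC| = r/sin(θ/2) = 14.818593/sin(46.2974°) = 20.497782
C = V + |VC|·bis = (1.9804,49.9535)
T_A = V + ((C−V)·d_A)·d_A = V + 14.1622·d_A = (12.1978,39.2206)
T_B = V + ((C−V)·d_B)·d_B = V + 14.1622·d_B = (-8.2789,39.2606)
sweep = 180° − θ = 87.4051°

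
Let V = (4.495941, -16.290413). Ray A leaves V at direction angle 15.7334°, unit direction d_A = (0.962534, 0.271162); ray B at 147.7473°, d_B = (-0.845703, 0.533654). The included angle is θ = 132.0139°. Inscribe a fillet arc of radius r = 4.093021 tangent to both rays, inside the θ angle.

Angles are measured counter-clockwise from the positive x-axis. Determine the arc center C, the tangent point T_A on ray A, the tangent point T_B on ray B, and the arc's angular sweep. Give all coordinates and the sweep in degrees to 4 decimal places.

bisector direction at 81.7404° = (0.143659,0.989627)
center distance |VC| = r/sin(θ/2) = 4.093021/sin(66.0070°) = 4.480127
C = V + |VC|·bis = (5.1396,-11.8568)
T_A = V + ((C−V)·d_A)·d_A = V + 1.8217·d_A = (6.2494,-15.7964)
T_B = V + ((C−V)·d_B)·d_B = V + 1.8217·d_B = (2.9553,-15.3182)
sweep = 180° − θ = 47.9861°

center=(5.1396,-11.8568) T_A=(6.2494,-15.7964) T_B=(2.9553,-15.3182) sweep=47.9861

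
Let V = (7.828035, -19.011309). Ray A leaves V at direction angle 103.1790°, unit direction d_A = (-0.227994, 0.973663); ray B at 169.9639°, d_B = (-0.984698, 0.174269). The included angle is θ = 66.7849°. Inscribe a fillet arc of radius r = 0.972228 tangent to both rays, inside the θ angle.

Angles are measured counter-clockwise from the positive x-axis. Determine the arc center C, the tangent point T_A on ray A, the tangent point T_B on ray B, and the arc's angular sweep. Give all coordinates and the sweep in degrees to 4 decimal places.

bisector direction at 136.5714° = (-0.726232,0.687449)
center distance |VC| = r/sin(θ/2) = 0.972228/sin(33.3924°) = 1.766497
C = V + |VC|·bis = (6.5451,-17.7969)
T_A = V + ((C−V)·d_A)·d_A = V + 1.4749·d_A = (7.4918,-17.5753)
T_B = V + ((C−V)·d_B)·d_B = V + 1.4749·d_B = (6.3757,-18.7543)
sweep = 180° − θ = 113.2151°

center=(6.5451,-17.7969) T_A=(7.4918,-17.5753) T_B=(6.3757,-18.7543) sweep=113.2151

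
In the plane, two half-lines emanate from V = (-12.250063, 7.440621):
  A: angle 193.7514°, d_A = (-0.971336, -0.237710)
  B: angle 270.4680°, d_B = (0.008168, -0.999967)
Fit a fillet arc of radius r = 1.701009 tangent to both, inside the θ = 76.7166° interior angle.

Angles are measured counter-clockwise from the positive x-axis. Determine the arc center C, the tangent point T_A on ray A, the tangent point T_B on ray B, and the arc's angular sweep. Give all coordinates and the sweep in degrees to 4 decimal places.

bisector direction at 232.1097° = (-0.614152,-0.789188)
center distance |VC| = r/sin(θ/2) = 1.701009/sin(38.3583°) = 2.741011
C = V + |VC|·bis = (-13.9335,5.2774)
T_A = V + ((C−V)·d_A)·d_A = V + 2.1494·d_A = (-14.3378,6.9297)
T_B = V + ((C−V)·d_B)·d_B = V + 2.1494·d_B = (-12.2325,5.2913)
sweep = 180° − θ = 103.2834°

center=(-13.9335,5.2774) T_A=(-14.3378,6.9297) T_B=(-12.2325,5.2913) sweep=103.2834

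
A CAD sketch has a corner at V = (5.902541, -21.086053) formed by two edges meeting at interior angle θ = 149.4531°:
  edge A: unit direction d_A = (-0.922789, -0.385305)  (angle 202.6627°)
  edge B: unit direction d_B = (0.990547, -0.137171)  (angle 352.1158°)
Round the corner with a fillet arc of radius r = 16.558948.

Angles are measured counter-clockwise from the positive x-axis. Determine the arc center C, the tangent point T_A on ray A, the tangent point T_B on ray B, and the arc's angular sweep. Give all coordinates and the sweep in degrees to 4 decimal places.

bisector direction at 277.3893° = (0.128610,-0.991695)
center distance |VC| = r/sin(θ/2) = 16.558948/sin(74.7266°) = 17.165231
C = V + |VC|·bis = (8.1102,-38.1087)
T_A = V + ((C−V)·d_A)·d_A = V + 4.5218·d_A = (1.7299,-22.8283)
T_B = V + ((C−V)·d_B)·d_B = V + 4.5218·d_B = (10.3816,-21.7063)
sweep = 180° − θ = 30.5469°

center=(8.1102,-38.1087) T_A=(1.7299,-22.8283) T_B=(10.3816,-21.7063) sweep=30.5469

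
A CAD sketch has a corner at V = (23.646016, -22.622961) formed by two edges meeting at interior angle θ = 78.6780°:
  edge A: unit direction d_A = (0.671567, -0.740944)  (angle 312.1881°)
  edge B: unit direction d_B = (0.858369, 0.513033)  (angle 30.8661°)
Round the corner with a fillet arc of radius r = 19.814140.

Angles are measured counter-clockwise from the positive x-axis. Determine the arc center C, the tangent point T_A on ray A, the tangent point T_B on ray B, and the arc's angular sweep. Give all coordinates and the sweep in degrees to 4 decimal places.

bisector direction at 351.5271° = (0.989086,-0.147342)
center distance |VC| = r/sin(θ/2) = 19.814140/sin(39.3390°) = 31.257149
C = V + |VC|·bis = (54.5620,-27.2284)
T_A = V + ((C−V)·d_A)·d_A = V + 24.1746·d_A = (39.8808,-40.5350)
T_B = V + ((C−V)·d_B)·d_B = V + 24.1746·d_B = (44.3967,-10.2206)
sweep = 180° − θ = 101.3220°

center=(54.5620,-27.2284) T_A=(39.8808,-40.5350) T_B=(44.3967,-10.2206) sweep=101.3220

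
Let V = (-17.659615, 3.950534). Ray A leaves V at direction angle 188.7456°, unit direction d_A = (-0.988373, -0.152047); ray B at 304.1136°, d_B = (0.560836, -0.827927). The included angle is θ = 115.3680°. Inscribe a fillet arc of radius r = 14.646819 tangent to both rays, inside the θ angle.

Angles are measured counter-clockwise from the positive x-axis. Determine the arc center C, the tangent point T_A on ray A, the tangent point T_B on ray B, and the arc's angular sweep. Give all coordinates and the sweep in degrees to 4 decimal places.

center=(-24.5899,-11.9347) T_A=(-26.8170,2.5418) T_B=(-12.4634,-3.7203) sweep=64.6320

bisector direction at 246.4296° = (-0.399876,-0.916569)
center distance |VC| = r/sin(θ/2) = 14.646819/sin(57.6840°) = 17.331205
C = V + |VC|·bis = (-24.5899,-11.9347)
T_A = V + ((C−V)·d_A)·d_A = V + 9.2651·d_A = (-26.8170,2.5418)
T_B = V + ((C−V)·d_B)·d_B = V + 9.2651·d_B = (-12.4634,-3.7203)
sweep = 180° − θ = 64.6320°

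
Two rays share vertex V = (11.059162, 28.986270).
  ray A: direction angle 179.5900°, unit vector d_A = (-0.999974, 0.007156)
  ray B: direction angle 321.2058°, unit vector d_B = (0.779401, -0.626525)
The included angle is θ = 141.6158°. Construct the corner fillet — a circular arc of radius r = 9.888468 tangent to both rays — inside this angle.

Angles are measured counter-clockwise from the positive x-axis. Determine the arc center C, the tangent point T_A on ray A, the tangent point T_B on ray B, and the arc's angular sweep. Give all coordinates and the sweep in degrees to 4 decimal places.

center=(7.5465,19.1227) T_A=(7.6172,29.0109) T_B=(13.7419,26.8298) sweep=38.3842

bisector direction at 250.3979° = (-0.335486,-0.942045)
center distance |VC| = r/sin(θ/2) = 9.888468/sin(70.8079°) = 10.470395
C = V + |VC|·bis = (7.5465,19.1227)
T_A = V + ((C−V)·d_A)·d_A = V + 3.4420·d_A = (7.6172,29.0109)
T_B = V + ((C−V)·d_B)·d_B = V + 3.4420·d_B = (13.7419,26.8298)
sweep = 180° − θ = 38.3842°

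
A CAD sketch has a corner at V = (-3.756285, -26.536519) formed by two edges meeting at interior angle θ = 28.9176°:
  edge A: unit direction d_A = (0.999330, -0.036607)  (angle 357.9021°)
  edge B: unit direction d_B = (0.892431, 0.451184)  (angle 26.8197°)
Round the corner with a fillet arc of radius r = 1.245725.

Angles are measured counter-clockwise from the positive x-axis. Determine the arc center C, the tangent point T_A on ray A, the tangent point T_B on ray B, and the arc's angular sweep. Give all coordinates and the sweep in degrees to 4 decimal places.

bisector direction at 12.3609° = (0.976819,0.214069)
center distance |VC| = r/sin(θ/2) = 1.245725/sin(14.4588°) = 4.989211
C = V + |VC|·bis = (1.1173,-25.4685)
T_A = V + ((C−V)·d_A)·d_A = V + 4.8312·d_A = (1.0717,-26.7134)
T_B = V + ((C−V)·d_B)·d_B = V + 4.8312·d_B = (0.5552,-24.3568)
sweep = 180° − θ = 151.0824°

center=(1.1173,-25.4685) T_A=(1.0717,-26.7134) T_B=(0.5552,-24.3568) sweep=151.0824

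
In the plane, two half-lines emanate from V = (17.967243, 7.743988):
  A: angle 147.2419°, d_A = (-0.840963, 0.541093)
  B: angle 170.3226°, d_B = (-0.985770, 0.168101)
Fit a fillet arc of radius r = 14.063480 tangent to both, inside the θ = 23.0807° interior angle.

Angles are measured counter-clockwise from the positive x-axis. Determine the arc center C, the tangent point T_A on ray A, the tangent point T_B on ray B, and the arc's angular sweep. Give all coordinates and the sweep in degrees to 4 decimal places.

bisector direction at 158.7822° = (-0.932212,0.361913)
center distance |VC| = r/sin(θ/2) = 14.063480/sin(11.5404°) = 70.297018
C = V + |VC|·bis = (-47.5645,33.1854)
T_A = V + ((C−V)·d_A)·d_A = V + 68.8759·d_A = (-39.9548,45.0123)
T_B = V + ((C−V)·d_B)·d_B = V + 68.8759·d_B = (-49.9285,19.3221)
sweep = 180° − θ = 156.9193°

center=(-47.5645,33.1854) T_A=(-39.9548,45.0123) T_B=(-49.9285,19.3221) sweep=156.9193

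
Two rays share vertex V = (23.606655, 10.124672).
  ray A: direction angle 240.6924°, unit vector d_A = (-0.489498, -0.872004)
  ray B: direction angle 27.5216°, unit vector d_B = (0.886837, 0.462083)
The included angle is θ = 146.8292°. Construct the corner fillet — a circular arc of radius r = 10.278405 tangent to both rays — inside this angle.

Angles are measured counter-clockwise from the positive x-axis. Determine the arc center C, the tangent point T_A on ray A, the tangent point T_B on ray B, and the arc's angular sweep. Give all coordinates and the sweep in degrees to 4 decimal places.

bisector direction at 314.1070° = (0.696001,-0.718041)
center distance |VC| = r/sin(θ/2) = 10.278405/sin(73.4146°) = 10.724598
C = V + |VC|·bis = (31.0710,2.4240)
T_A = V + ((C−V)·d_A)·d_A = V + 3.0613·d_A = (22.1082,7.4552)
T_B = V + ((C−V)·d_B)·d_B = V + 3.0613·d_B = (26.3215,11.5392)
sweep = 180° − θ = 33.1708°

center=(31.0710,2.4240) T_A=(22.1082,7.4552) T_B=(26.3215,11.5392) sweep=33.1708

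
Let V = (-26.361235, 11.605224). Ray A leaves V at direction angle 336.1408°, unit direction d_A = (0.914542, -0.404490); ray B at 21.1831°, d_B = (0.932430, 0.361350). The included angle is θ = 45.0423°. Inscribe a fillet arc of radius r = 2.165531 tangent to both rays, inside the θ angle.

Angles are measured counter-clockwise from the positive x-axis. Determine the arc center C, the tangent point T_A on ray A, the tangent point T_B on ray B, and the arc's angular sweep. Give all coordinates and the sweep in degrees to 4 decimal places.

bisector direction at 358.6619° = (0.999727,-0.023351)
center distance |VC| = r/sin(θ/2) = 2.165531/sin(22.5211°) = 5.653767
C = V + |VC|·bis = (-20.7090,11.4732)
T_A = V + ((C−V)·d_A)·d_A = V + 5.2226·d_A = (-21.5849,9.4927)
T_B = V + ((C−V)·d_B)·d_B = V + 5.2226·d_B = (-21.4915,13.4924)
sweep = 180° − θ = 134.9577°

center=(-20.7090,11.4732) T_A=(-21.5849,9.4927) T_B=(-21.4915,13.4924) sweep=134.9577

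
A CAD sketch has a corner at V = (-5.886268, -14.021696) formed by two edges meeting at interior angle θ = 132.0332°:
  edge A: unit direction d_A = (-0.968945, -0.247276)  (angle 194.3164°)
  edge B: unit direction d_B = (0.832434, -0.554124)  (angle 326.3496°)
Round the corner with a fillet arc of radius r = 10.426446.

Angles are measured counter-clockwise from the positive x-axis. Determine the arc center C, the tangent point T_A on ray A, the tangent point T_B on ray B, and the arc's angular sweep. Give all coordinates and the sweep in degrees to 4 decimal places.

center=(-7.8025,-25.2713) T_A=(-10.3808,-15.1687) T_B=(-2.0250,-16.5920) sweep=47.9668

bisector direction at 260.3330° = (-0.167922,-0.985800)
center distance |VC| = r/sin(θ/2) = 10.426446/sin(66.0166°) = 11.411694
C = V + |VC|·bis = (-7.8025,-25.2713)
T_A = V + ((C−V)·d_A)·d_A = V + 4.6385·d_A = (-10.3808,-15.1687)
T_B = V + ((C−V)·d_B)·d_B = V + 4.6385·d_B = (-2.0250,-16.5920)
sweep = 180° − θ = 47.9668°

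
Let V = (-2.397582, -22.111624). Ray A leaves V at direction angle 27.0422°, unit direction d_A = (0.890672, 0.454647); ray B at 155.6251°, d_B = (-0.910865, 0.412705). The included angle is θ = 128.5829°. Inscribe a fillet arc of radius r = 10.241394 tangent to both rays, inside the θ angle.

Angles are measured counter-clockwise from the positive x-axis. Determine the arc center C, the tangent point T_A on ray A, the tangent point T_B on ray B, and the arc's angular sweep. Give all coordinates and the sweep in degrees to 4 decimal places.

center=(-2.6621,-10.7482) T_A=(1.9941,-19.8699) T_B=(-6.8888,-20.0767) sweep=51.4171

bisector direction at 91.3336° = (-0.023274,0.999729)
center distance |VC| = r/sin(θ/2) = 10.241394/sin(64.2914°) = 11.366542
C = V + |VC|·bis = (-2.6621,-10.7482)
T_A = V + ((C−V)·d_A)·d_A = V + 4.9307·d_A = (1.9941,-19.8699)
T_B = V + ((C−V)·d_B)·d_B = V + 4.9307·d_B = (-6.8888,-20.0767)
sweep = 180° − θ = 51.4171°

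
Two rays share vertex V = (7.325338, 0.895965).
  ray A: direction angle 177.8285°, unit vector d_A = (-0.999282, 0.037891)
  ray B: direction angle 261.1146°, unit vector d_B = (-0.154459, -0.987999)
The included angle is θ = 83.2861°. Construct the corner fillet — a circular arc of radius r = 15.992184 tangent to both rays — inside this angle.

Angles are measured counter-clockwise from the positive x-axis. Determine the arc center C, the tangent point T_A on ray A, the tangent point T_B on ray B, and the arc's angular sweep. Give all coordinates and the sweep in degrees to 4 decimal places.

center=(-11.2529,-14.4033) T_A=(-10.6469,1.5774) T_B=(4.5474,-16.8734) sweep=96.7139

bisector direction at 219.4716° = (-0.771940,-0.635695)
center distance |VC| = r/sin(θ/2) = 15.992184/sin(41.6431°) = 24.066931
C = V + |VC|·bis = (-11.2529,-14.4033)
T_A = V + ((C−V)·d_A)·d_A = V + 17.9852·d_A = (-10.6469,1.5774)
T_B = V + ((C−V)·d_B)·d_B = V + 17.9852·d_B = (4.5474,-16.8734)
sweep = 180° − θ = 96.7139°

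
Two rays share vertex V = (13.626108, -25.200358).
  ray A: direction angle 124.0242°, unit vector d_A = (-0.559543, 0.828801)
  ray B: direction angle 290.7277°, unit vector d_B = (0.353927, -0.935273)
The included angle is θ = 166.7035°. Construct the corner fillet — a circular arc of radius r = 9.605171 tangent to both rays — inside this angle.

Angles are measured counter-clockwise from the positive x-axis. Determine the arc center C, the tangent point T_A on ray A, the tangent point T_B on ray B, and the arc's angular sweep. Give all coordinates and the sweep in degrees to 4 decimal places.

center=(5.0389,-29.6470) T_A=(12.9997,-24.2725) T_B=(14.0223,-26.2474) sweep=13.2965

bisector direction at 207.3759° = (-0.888008,-0.459827)
center distance |VC| = r/sin(θ/2) = 9.605171/sin(83.3517°) = 9.670197
C = V + |VC|·bis = (5.0389,-29.6470)
T_A = V + ((C−V)·d_A)·d_A = V + 1.1196·d_A = (12.9997,-24.2725)
T_B = V + ((C−V)·d_B)·d_B = V + 1.1196·d_B = (14.0223,-26.2474)
sweep = 180° − θ = 13.2965°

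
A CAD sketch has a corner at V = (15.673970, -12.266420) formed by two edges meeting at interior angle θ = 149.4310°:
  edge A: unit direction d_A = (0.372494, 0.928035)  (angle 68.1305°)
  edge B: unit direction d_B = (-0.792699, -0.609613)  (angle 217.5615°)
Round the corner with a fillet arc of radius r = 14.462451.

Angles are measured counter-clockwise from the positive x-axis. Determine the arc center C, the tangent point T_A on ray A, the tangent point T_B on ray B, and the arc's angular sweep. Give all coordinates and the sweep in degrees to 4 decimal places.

center=(3.7245,-3.2114) T_A=(17.1462,-8.5986) T_B=(12.5410,-14.6758) sweep=30.5690

bisector direction at 142.8460° = (-0.797015,0.603959)
center distance |VC| = r/sin(θ/2) = 14.462451/sin(74.7155°) = 14.992764
C = V + |VC|·bis = (3.7245,-3.2114)
T_A = V + ((C−V)·d_A)·d_A = V + 3.9523·d_A = (17.1462,-8.5986)
T_B = V + ((C−V)·d_B)·d_B = V + 3.9523·d_B = (12.5410,-14.6758)
sweep = 180° − θ = 30.5690°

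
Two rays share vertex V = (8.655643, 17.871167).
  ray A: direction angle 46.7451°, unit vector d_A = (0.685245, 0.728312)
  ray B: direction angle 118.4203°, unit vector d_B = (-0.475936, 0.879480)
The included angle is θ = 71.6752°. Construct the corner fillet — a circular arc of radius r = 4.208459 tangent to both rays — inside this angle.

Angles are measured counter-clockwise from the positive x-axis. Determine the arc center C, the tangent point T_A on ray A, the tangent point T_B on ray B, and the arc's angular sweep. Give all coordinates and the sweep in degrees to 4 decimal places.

bisector direction at 82.5827° = (0.129095,0.991632)
center distance |VC| = r/sin(θ/2) = 4.208459/sin(35.8376°) = 7.187929
C = V + |VC|·bis = (9.5836,24.9989)
T_A = V + ((C−V)·d_A)·d_A = V + 5.8271·d_A = (12.6486,22.1151)
T_B = V + ((C−V)·d_B)·d_B = V + 5.8271·d_B = (5.8823,22.9960)
sweep = 180° − θ = 108.3248°

center=(9.5836,24.9989) T_A=(12.6486,22.1151) T_B=(5.8823,22.9960) sweep=108.3248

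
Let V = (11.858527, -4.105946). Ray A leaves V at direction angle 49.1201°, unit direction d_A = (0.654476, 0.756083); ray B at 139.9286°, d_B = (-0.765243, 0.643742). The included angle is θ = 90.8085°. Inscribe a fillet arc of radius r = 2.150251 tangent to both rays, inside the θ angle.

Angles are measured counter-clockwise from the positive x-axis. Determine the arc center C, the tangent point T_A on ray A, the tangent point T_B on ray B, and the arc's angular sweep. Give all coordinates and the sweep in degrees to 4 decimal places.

center=(11.6203,-1.0957) T_A=(13.2461,-2.5030) T_B=(10.2361,-2.7411) sweep=89.1915

bisector direction at 94.5243° = (-0.078883,0.996884)
center distance |VC| = r/sin(θ/2) = 2.150251/sin(45.4042°) = 3.019684
C = V + |VC|·bis = (11.6203,-1.0957)
T_A = V + ((C−V)·d_A)·d_A = V + 2.1201·d_A = (13.2461,-2.5030)
T_B = V + ((C−V)·d_B)·d_B = V + 2.1201·d_B = (10.2361,-2.7411)
sweep = 180° − θ = 89.1915°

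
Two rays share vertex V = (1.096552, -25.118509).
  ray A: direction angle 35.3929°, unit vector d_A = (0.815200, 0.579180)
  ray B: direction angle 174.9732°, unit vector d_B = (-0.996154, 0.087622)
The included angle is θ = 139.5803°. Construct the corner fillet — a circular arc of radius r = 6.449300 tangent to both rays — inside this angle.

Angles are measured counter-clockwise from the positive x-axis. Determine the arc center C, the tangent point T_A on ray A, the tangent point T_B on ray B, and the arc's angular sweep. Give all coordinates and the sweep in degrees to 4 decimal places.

center=(-0.7034,-18.4860) T_A=(3.0319,-23.7435) T_B=(-1.2685,-24.9105) sweep=40.4197

bisector direction at 105.1830° = (-0.261904,0.965094)
center distance |VC| = r/sin(θ/2) = 6.449300/sin(69.7901°) = 6.872409
C = V + |VC|·bis = (-0.7034,-18.4860)
T_A = V + ((C−V)·d_A)·d_A = V + 2.3741·d_A = (3.0319,-23.7435)
T_B = V + ((C−V)·d_B)·d_B = V + 2.3741·d_B = (-1.2685,-24.9105)
sweep = 180° − θ = 40.4197°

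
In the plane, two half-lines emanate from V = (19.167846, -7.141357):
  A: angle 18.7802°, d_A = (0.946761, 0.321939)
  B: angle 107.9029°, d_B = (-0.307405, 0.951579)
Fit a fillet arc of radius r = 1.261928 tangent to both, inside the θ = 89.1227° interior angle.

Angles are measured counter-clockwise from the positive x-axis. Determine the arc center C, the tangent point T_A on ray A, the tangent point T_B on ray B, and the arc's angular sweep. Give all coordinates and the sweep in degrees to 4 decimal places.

center=(19.9748,-5.5341) T_A=(20.3810,-6.7288) T_B=(18.7739,-5.9220) sweep=90.8773

bisector direction at 63.3415° = (0.448671,0.893697)
center distance |VC| = r/sin(θ/2) = 1.261928/sin(44.5613°) = 1.798457
C = V + |VC|·bis = (19.9748,-5.5341)
T_A = V + ((C−V)·d_A)·d_A = V + 1.2814·d_A = (20.3810,-6.7288)
T_B = V + ((C−V)·d_B)·d_B = V + 1.2814·d_B = (18.7739,-5.9220)
sweep = 180° − θ = 90.8773°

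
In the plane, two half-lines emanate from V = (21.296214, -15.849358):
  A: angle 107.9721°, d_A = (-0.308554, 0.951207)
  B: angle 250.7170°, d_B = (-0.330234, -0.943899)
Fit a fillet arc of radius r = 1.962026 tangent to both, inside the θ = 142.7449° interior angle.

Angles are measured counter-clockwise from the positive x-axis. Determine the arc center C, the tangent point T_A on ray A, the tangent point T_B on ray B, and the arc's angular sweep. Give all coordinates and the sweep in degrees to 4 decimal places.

center=(19.2259,-15.8257) T_A=(21.0922,-15.2203) T_B=(21.0778,-16.4736) sweep=37.2551

bisector direction at 179.3446° = (-0.999935,0.011440)
center distance |VC| = r/sin(θ/2) = 1.962026/sin(71.3725°) = 2.070489
C = V + |VC|·bis = (19.2259,-15.8257)
T_A = V + ((C−V)·d_A)·d_A = V + 0.6613·d_A = (21.0922,-15.2203)
T_B = V + ((C−V)·d_B)·d_B = V + 0.6613·d_B = (21.0778,-16.4736)
sweep = 180° − θ = 37.2551°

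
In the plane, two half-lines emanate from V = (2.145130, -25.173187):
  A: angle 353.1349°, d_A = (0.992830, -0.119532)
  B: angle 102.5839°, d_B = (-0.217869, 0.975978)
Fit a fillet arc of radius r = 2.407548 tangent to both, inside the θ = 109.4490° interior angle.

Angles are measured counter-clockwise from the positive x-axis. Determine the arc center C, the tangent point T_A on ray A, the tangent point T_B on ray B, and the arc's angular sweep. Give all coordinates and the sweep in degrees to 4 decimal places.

bisector direction at 47.8594° = (0.670952,0.741501)
center distance |VC| = r/sin(θ/2) = 2.407548/sin(54.7245°) = 2.949036
C = V + |VC|·bis = (4.1238,-22.9865)
T_A = V + ((C−V)·d_A)·d_A = V + 1.7031·d_A = (3.8360,-25.3768)
T_B = V + ((C−V)·d_B)·d_B = V + 1.7031·d_B = (1.7741,-23.5110)
sweep = 180° − θ = 70.5510°

center=(4.1238,-22.9865) T_A=(3.8360,-25.3768) T_B=(1.7741,-23.5110) sweep=70.5510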